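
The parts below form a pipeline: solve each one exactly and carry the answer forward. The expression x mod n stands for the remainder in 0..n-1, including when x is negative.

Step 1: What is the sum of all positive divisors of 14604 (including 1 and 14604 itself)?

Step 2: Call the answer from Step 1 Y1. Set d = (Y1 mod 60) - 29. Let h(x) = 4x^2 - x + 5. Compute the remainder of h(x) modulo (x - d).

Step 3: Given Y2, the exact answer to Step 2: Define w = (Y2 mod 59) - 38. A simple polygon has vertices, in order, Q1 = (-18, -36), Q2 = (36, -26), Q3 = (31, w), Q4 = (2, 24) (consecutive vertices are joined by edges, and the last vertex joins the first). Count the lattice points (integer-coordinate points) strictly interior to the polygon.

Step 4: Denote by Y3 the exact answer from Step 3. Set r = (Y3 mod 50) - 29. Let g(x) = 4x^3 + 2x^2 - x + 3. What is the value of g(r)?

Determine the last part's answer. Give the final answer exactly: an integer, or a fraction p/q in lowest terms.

23961

Step 1: 14604 = 2^2 * 3 * 1217; sigma = (1 + 2 + 4) * (1 + 3) * (1 + 1217) = 7 * 4 * 1218 = 34104; answer 34104
Step 2: Y1 = 34104; d = -5; remainder = value at the root: 4*(-5)^2 - 1*(-5)^1 + 5 = (100) + (5) + (5) = 110; answer 110
Step 3: Y2 = 110; w = 13; cross terms: (-18*-26 - 36*-36)=1764, (36*13 - 31*-26)=1274, (31*24 - 2*13)=718, (2*-36 - -18*24)=360; twice the area = |4116| = 4116; area = 2058; boundary points = 2 + 1 + 1 + 20 = 24; strictly interior points = area - boundary/2 + 1 = 2047; answer 2047
Step 4: Y3 = 2047; r = 18; 4*(18)^3 + 2*(18)^2 - 1*(18)^1 + 3 = (23328) + (648) + (-18) + (3) = 23961; answer 23961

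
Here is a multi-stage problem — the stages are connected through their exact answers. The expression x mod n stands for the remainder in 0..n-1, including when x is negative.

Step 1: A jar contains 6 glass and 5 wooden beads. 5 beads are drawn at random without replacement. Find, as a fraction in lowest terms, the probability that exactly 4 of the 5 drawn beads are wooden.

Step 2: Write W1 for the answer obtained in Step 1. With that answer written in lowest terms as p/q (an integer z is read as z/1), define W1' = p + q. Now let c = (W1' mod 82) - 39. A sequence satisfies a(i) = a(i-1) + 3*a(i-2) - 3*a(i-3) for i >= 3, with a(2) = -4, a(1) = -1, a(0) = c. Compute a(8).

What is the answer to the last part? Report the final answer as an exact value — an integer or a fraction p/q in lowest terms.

1361

Step 1: total draws C(11,5) = 462; favorable C(5,4)*C(6,1) = 30; P = 5/77; answer 5/77
Step 2: W1 = 5/77; threaded value p + q = 82; c = -39; a(3) = 1*(-4) + 3*(-1) - 3*(-39) = 110; iterating: a(3)=110, a(4)=101, a(5)=443, a(6)=416, a(7)=1442, a(8)=1361; answer 1361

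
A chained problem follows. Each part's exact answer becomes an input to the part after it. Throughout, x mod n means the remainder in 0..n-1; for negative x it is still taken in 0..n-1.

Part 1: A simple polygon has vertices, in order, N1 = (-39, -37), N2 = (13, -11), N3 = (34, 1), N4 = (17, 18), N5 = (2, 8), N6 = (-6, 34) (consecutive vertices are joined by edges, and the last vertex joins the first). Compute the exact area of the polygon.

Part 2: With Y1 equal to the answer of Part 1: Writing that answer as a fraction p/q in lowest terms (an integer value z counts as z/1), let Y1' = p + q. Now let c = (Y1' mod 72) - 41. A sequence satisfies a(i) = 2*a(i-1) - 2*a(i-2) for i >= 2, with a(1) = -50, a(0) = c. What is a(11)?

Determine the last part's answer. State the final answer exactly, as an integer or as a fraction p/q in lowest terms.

Part 1: cross terms: (-39*-11 - 13*-37)=910, (13*1 - 34*-11)=387, (34*18 - 17*1)=595, (17*8 - 2*18)=100, (2*34 - -6*8)=116, (-6*-37 - -39*34)=1548; twice the area = |3656| = 3656; area = 1828; answer 1828
Part 2: Y1 = 1828; threaded value p + q = 1829; c = -12; a(2) = 2*(-50) - 2*(-12) = -76; iterating: a(2)=-76, a(3)=-52, a(4)=48, a(5)=200, a(6)=304, a(7)=208, a(8)=-192, a(9)=-800, a(10)=-1216, a(11)=-832; answer -832

-832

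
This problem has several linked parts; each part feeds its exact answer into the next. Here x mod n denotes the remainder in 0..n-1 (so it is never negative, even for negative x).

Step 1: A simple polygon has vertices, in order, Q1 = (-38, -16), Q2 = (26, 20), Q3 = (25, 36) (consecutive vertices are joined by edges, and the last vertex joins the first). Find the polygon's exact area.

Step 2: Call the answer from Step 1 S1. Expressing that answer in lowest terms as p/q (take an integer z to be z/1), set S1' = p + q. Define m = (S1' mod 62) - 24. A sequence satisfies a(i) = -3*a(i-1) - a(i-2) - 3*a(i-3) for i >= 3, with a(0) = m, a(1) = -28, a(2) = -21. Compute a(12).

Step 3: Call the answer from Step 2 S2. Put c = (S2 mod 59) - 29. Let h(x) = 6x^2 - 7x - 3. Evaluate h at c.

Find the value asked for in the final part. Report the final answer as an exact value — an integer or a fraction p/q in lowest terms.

Step 1: cross terms: (-38*20 - 26*-16)=-344, (26*36 - 25*20)=436, (25*-16 - -38*36)=968; twice the area = |1060| = 1060; area = 530; answer 530
Step 2: S1 = 530; threaded value p + q = 531; m = 11; a(3) = -3*(-21) - 1*(-28) - 3*(11) = 58; iterating: a(3)=58, a(4)=-69, a(5)=212, a(6)=-741, a(7)=2218, a(8)=-6549, a(9)=19652, a(10)=-59061, a(11)=177178, a(12)=-531429; answer -531429
Step 3: S2 = -531429; c = 14; 6*(14)^2 - 7*(14)^1 - 3 = (1176) + (-98) + (-3) = 1075; answer 1075

1075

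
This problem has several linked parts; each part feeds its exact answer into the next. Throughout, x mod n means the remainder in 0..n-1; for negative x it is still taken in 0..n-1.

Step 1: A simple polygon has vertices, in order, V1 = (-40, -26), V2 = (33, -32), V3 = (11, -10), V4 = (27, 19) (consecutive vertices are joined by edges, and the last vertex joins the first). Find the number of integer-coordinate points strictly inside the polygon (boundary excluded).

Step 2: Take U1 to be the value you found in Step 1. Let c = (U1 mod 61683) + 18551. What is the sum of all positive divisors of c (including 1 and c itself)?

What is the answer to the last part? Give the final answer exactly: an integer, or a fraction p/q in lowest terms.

Step 1: cross terms: (-40*-32 - 33*-26)=2138, (33*-10 - 11*-32)=22, (11*19 - 27*-10)=479, (27*-26 - -40*19)=58; twice the area = |2697| = 2697; area = 2697/2; boundary points = 1 + 22 + 1 + 1 = 25; strictly interior points = area - boundary/2 + 1 = 1337; answer 1337
Step 2: U1 = 1337; c = 19888; 19888 = 2^4 * 11 * 113; sigma = (1 + 2 + 4 + 8 + 16) * (1 + 11) * (1 + 113) = 31 * 12 * 114 = 42408; answer 42408

42408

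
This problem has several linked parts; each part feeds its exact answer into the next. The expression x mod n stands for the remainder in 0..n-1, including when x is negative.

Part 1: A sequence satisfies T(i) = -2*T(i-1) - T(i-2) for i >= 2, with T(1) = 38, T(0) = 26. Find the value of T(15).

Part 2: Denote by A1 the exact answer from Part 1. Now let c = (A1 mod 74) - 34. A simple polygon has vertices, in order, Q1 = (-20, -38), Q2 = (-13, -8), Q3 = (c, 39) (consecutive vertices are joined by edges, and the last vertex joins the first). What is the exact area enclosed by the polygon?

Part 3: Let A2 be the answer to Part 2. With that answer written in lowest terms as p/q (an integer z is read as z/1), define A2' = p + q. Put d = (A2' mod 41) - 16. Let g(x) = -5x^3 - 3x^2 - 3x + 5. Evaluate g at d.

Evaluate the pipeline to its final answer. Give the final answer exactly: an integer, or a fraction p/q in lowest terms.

122

Part 1: T(2) = -2*(38) - 1*(26) = -102; iterating: T(2)=-102, T(3)=166, T(4)=-230, T(5)=294, T(6)=-358, T(7)=422, T(8)=-486, T(9)=550, T(10)=-614, T(11)=678, T(12)=-742, T(13)=806, T(14)=-870, T(15)=934; answer 934
Part 2: A1 = 934; c = 12; cross terms: (-20*-8 - -13*-38)=-334, (-13*39 - 12*-8)=-411, (12*-38 - -20*39)=324; twice the area = |-421| = 421; area = 421/2; answer 421/2
Part 3: A2 = 421/2; threaded value p + q = 423; d = -3; -5*(-3)^3 - 3*(-3)^2 - 3*(-3)^1 + 5 = (135) + (-27) + (9) + (5) = 122; answer 122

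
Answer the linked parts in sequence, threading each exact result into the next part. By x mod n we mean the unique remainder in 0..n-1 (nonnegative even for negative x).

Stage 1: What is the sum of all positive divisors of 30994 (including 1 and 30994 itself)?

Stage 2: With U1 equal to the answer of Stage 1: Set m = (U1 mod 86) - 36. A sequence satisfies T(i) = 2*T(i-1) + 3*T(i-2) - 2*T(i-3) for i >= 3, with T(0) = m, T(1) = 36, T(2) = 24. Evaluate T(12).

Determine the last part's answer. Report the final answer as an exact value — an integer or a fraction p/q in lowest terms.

Stage 1: 30994 = 2 * 15497; sigma = (1 + 2) * (1 + 15497) = 3 * 15498 = 46494; answer 46494
Stage 2: U1 = 46494; m = 18; T(3) = 2*(24) + 3*(36) - 2*(18) = 120; iterating: T(3)=120, T(4)=240, T(5)=792, T(6)=2064, T(7)=6024, T(8)=16656, T(9)=47256, T(10)=132432, T(11)=373320, T(12)=1049424; answer 1049424

1049424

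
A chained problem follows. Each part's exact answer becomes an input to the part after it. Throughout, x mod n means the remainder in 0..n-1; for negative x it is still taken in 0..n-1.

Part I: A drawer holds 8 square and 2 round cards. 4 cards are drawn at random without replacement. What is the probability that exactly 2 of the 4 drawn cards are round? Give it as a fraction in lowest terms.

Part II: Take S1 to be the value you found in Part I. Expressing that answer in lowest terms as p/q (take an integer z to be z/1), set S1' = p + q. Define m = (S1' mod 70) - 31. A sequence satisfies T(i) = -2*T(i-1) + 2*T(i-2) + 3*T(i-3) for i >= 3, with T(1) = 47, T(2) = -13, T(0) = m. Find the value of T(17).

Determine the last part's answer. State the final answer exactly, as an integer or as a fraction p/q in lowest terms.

Part I: total draws C(10,4) = 210; favorable C(2,2)*C(8,2) = 28; P = 2/15; answer 2/15
Part II: S1 = 2/15; threaded value p + q = 17; m = -14; T(3) = -2*(-13) + 2*(47) + 3*(-14) = 78; iterating: T(3)=78, T(4)=-41, T(5)=199, T(6)=-246, T(7)=767, T(8)=-1429, T(9)=3654, T(10)=-7865, T(11)=18751, T(12)=-42270, T(13)=98447, T(14)=-225181, T(15)=520446, T(16)=-1195913, T(17)=2757175; answer 2757175

2757175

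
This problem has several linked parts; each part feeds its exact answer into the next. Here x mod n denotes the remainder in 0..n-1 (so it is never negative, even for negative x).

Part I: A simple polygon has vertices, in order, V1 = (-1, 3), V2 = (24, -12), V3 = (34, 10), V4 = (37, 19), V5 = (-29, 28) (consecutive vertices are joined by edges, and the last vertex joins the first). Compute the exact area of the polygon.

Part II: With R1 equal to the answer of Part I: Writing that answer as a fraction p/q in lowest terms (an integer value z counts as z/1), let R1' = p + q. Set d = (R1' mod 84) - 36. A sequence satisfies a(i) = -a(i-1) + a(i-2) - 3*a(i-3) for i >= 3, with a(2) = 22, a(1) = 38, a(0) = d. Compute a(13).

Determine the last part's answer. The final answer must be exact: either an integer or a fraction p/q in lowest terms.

Part I: cross terms: (-1*-12 - 24*3)=-60, (24*10 - 34*-12)=648, (34*19 - 37*10)=276, (37*28 - -29*19)=1587, (-29*3 - -1*28)=-59; twice the area = |2392| = 2392; area = 1196; answer 1196
Part II: R1 = 1196; threaded value p + q = 1197; d = -15; a(3) = -1*(22) + 1*(38) - 3*(-15) = 61; iterating: a(3)=61, a(4)=-153, a(5)=148, a(6)=-484, a(7)=1091, a(8)=-2019, a(9)=4562, a(10)=-9854, a(11)=20473, a(12)=-44013, a(13)=94048; answer 94048

94048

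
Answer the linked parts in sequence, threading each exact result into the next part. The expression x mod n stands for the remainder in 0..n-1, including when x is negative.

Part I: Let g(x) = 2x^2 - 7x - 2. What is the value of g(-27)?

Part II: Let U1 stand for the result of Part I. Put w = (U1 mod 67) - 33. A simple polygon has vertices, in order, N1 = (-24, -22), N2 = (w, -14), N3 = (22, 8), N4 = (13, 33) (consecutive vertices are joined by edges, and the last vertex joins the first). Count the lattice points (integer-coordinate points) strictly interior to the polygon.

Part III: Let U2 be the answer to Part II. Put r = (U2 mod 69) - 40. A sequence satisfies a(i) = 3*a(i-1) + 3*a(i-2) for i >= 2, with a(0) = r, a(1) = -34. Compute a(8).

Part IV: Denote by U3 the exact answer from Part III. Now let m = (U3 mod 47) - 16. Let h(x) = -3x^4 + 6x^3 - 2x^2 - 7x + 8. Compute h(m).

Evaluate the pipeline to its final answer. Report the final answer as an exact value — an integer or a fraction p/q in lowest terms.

Part I: 2*(-27)^2 - 7*(-27)^1 - 2 = (1458) + (189) + (-2) = 1645; answer 1645
Part II: U1 = 1645; w = 4; cross terms: (-24*-14 - 4*-22)=424, (4*8 - 22*-14)=340, (22*33 - 13*8)=622, (13*-22 - -24*33)=506; twice the area = |1892| = 1892; area = 946; boundary points = 4 + 2 + 1 + 1 = 8; strictly interior points = area - boundary/2 + 1 = 943; answer 943
Part III: U2 = 943; r = 6; a(2) = 3*(-34) + 3*(6) = -84; iterating: a(2)=-84, a(3)=-354, a(4)=-1314, a(5)=-5004, a(6)=-18954, a(7)=-71874, a(8)=-272484; answer -272484
Part IV: U3 = -272484; m = 6; -3*(6)^4 + 6*(6)^3 - 2*(6)^2 - 7*(6)^1 + 8 = (-3888) + (1296) + (-72) + (-42) + (8) = -2698; answer -2698

-2698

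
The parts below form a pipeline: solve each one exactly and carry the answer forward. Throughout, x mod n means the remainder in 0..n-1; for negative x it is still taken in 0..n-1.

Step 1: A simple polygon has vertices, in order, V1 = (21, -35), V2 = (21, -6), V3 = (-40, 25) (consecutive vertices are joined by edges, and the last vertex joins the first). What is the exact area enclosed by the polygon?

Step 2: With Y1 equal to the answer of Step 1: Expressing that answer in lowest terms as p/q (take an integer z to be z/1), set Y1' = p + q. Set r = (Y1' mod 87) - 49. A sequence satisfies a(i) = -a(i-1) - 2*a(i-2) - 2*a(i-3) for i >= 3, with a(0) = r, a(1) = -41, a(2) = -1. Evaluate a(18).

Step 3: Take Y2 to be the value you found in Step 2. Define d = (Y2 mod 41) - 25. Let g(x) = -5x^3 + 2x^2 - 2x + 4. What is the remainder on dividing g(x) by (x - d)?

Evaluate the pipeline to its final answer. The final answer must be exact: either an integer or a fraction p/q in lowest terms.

Step 1: cross terms: (21*-6 - 21*-35)=609, (21*25 - -40*-6)=285, (-40*-35 - 21*25)=875; twice the area = |1769| = 1769; area = 1769/2; answer 1769/2
Step 2: Y1 = 1769/2; threaded value p + q = 1771; r = -18; a(3) = -1*(-1) - 2*(-41) - 2*(-18) = 119; iterating: a(3)=119, a(4)=-35, a(5)=-201, a(6)=33, a(7)=439, a(8)=-103, a(9)=-841, a(10)=169, a(11)=1719, a(12)=-375, a(13)=-3401, a(14)=713, a(15)=6839, a(16)=-1463, a(17)=-13641, a(18)=2889; answer 2889
Step 3: Y2 = 2889; d = -6; remainder = value at the root: -5*(-6)^3 + 2*(-6)^2 - 2*(-6)^1 + 4 = (1080) + (72) + (12) + (4) = 1168; answer 1168

1168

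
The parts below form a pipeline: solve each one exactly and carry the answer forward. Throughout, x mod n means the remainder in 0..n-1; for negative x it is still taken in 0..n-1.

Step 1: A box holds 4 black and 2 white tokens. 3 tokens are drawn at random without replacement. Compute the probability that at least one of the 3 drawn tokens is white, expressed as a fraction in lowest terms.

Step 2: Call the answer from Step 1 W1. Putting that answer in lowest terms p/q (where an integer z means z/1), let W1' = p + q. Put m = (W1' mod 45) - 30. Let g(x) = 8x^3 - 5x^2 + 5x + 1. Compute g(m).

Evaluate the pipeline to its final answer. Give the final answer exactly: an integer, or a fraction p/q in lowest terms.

Step 1: total draws C(6,3) = 20; complement C(4,3) = 4; favorable 20 - 4 = 16; P = 4/5; answer 4/5
Step 2: W1 = 4/5; threaded value p + q = 9; m = -21; 8*(-21)^3 - 5*(-21)^2 + 5*(-21)^1 + 1 = (-74088) + (-2205) + (-105) + (1) = -76397; answer -76397

-76397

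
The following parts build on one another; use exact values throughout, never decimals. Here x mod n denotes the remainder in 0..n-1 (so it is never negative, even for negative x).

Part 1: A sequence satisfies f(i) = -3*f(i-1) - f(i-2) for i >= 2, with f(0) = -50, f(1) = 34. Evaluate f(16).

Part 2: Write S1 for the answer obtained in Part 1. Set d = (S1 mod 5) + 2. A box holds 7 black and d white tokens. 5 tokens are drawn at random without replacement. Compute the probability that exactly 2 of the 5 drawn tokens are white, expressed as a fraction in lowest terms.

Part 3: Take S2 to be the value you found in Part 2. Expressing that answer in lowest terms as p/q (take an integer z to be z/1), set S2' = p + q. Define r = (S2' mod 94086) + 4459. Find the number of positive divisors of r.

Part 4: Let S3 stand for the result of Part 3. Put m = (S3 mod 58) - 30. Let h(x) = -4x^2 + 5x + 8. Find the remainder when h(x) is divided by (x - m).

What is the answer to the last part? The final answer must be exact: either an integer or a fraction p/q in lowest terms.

-2826

Part 1: f(2) = -3*(34) - 1*(-50) = -52; iterating: f(2)=-52, f(3)=122, f(4)=-314, f(5)=820, f(6)=-2146, f(7)=5618, f(8)=-14708, f(9)=38506, f(10)=-100810, f(11)=263924, f(12)=-690962, f(13)=1808962, f(14)=-4735924, f(15)=12398810, f(16)=-32460506; answer -32460506
Part 2: S1 = -32460506; d = 6; total draws C(13,5) = 1287; favorable C(6,2)*C(7,3) = 525; P = 175/429; answer 175/429
Part 3: S2 = 175/429; threaded value p + q = 604; r = 5063; 5063 = 61 * 83; number of divisors = (1+1) * (1+1) = 4; answer 4
Part 4: S3 = 4; m = -26; remainder = value at the root: -4*(-26)^2 + 5*(-26)^1 + 8 = (-2704) + (-130) + (8) = -2826; answer -2826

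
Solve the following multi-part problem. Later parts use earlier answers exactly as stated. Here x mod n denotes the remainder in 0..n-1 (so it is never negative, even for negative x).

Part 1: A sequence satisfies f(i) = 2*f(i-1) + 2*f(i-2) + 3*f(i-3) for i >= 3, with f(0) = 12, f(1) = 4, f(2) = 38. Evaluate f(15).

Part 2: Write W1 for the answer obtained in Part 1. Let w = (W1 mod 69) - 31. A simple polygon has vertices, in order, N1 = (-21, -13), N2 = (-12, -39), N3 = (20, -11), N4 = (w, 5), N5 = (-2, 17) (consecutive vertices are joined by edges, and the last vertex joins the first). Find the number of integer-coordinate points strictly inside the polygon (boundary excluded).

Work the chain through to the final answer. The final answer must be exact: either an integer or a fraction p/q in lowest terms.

Part 1: f(3) = 2*(38) + 2*(4) + 3*(12) = 120; iterating: f(3)=120, f(4)=328, f(5)=1010, f(6)=3036, f(7)=9076, f(8)=27254, f(9)=81768, f(10)=245272, f(11)=735842, f(12)=2207532, f(13)=6622564, f(14)=19867718, f(15)=59603160; answer 59603160
Part 2: W1 = 59603160; w = 32; cross terms: (-21*-39 - -12*-13)=663, (-12*-11 - 20*-39)=912, (20*5 - 32*-11)=452, (32*17 - -2*5)=554, (-2*-13 - -21*17)=383; twice the area = |2964| = 2964; area = 1482; boundary points = 1 + 4 + 4 + 2 + 1 = 12; strictly interior points = area - boundary/2 + 1 = 1477; answer 1477

1477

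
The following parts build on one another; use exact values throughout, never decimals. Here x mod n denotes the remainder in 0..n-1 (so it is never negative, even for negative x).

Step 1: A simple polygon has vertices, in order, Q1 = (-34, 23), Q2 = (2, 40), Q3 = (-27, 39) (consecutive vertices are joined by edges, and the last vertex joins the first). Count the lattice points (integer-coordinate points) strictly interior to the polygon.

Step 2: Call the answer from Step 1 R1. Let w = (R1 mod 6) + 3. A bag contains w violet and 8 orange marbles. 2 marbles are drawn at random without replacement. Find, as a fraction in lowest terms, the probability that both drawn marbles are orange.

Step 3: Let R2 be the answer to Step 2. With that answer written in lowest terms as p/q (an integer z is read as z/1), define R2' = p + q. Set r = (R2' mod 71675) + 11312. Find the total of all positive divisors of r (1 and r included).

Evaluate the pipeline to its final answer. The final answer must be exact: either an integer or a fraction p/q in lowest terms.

14256

Step 1: cross terms: (-34*40 - 2*23)=-1406, (2*39 - -27*40)=1158, (-27*23 - -34*39)=705; twice the area = |457| = 457; area = 457/2; boundary points = 1 + 1 + 1 = 3; strictly interior points = area - boundary/2 + 1 = 228; answer 228
Step 2: R1 = 228; w = 3; total draws C(11,2) = 55; favorable C(8,2) = 28; P = 28/55; answer 28/55
Step 3: R2 = 28/55; threaded value p + q = 83; r = 11395; 11395 = 5 * 43 * 53; sigma = (1 + 5) * (1 + 43) * (1 + 53) = 6 * 44 * 54 = 14256; answer 14256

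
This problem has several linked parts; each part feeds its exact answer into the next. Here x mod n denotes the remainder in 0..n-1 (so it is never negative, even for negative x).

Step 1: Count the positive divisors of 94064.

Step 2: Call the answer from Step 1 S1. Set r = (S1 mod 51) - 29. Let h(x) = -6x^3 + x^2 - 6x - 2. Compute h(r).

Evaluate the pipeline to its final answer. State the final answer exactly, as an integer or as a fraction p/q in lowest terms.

41627

Step 1: 94064 = 2^4 * 5879; number of divisors = (4+1) * (1+1) = 10; answer 10
Step 2: S1 = 10; r = -19; -6*(-19)^3 + 1*(-19)^2 - 6*(-19)^1 - 2 = (41154) + (361) + (114) + (-2) = 41627; answer 41627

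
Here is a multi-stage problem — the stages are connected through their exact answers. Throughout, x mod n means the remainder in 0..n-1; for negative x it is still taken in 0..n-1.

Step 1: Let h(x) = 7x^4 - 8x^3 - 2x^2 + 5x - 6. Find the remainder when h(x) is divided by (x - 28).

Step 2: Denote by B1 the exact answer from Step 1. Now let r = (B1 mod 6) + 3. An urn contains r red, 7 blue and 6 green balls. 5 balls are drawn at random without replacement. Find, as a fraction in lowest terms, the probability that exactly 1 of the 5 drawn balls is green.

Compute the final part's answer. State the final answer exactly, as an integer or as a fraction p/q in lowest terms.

165/476

Step 1: remainder = value at the root: 7*(28)^4 - 8*(28)^3 - 2*(28)^2 + 5*(28)^1 - 6 = (4302592) + (-175616) + (-1568) + (140) + (-6) = 4125542; answer 4125542
Step 2: B1 = 4125542; r = 5; total draws C(18,5) = 8568; favorable C(6,1)*C(12,4) = 2970; P = 165/476; answer 165/476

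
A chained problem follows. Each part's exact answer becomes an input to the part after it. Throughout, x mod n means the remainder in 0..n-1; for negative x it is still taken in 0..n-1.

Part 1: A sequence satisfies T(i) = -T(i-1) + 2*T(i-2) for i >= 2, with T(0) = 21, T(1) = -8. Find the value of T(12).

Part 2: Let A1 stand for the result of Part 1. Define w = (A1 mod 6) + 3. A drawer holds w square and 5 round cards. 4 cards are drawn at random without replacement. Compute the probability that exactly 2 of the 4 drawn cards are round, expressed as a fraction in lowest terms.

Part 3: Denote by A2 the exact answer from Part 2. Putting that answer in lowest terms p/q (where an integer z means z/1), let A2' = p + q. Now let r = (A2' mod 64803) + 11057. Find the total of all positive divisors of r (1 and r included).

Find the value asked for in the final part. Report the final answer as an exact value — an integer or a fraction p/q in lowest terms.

18432

Part 1: T(2) = -1*(-8) + 2*(21) = 50; iterating: T(2)=50, T(3)=-66, T(4)=166, T(5)=-298, T(6)=630, T(7)=-1226, T(8)=2486, T(9)=-4938, T(10)=9910, T(11)=-19786, T(12)=39606; answer 39606
Part 2: A1 = 39606; w = 3; total draws C(8,4) = 70; favorable C(5,2)*C(3,2) = 30; P = 3/7; answer 3/7
Part 3: A2 = 3/7; threaded value p + q = 10; r = 11067; 11067 = 3 * 7 * 17 * 31; sigma = (1 + 3) * (1 + 7) * (1 + 17) * (1 + 31) = 4 * 8 * 18 * 32 = 18432; answer 18432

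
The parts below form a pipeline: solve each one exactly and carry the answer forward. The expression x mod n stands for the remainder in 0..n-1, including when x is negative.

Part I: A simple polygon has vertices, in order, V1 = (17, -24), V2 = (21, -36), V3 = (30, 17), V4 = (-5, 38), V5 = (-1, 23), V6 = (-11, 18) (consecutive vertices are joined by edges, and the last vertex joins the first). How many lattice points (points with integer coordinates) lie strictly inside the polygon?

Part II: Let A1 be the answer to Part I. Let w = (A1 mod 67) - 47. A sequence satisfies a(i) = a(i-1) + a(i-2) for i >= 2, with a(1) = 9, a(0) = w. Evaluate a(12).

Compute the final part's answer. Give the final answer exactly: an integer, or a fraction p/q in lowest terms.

Part I: cross terms: (17*-36 - 21*-24)=-108, (21*17 - 30*-36)=1437, (30*38 - -5*17)=1225, (-5*23 - -1*38)=-77, (-1*18 - -11*23)=235, (-11*-24 - 17*18)=-42; twice the area = |2670| = 2670; area = 1335; boundary points = 4 + 1 + 7 + 1 + 5 + 14 = 32; strictly interior points = area - boundary/2 + 1 = 1320; answer 1320
Part II: A1 = 1320; w = 0; a(2) = 1*(9) + 1*(0) = 9; iterating: a(2)=9, a(3)=18, a(4)=27, a(5)=45, a(6)=72, a(7)=117, a(8)=189, a(9)=306, a(10)=495, a(11)=801, a(12)=1296; answer 1296

1296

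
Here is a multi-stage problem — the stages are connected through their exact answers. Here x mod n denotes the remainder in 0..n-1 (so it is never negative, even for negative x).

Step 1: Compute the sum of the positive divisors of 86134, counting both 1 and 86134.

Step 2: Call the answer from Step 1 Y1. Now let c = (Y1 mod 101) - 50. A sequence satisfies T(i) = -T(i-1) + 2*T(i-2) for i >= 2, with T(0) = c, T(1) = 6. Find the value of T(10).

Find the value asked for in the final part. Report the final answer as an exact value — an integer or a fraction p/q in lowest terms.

-10596

Step 1: 86134 = 2 * 43067; sigma = (1 + 2) * (1 + 43067) = 3 * 43068 = 129204; answer 129204
Step 2: Y1 = 129204; c = -25; T(2) = -1*(6) + 2*(-25) = -56; iterating: T(2)=-56, T(3)=68, T(4)=-180, T(5)=316, T(6)=-676, T(7)=1308, T(8)=-2660, T(9)=5276, T(10)=-10596; answer -10596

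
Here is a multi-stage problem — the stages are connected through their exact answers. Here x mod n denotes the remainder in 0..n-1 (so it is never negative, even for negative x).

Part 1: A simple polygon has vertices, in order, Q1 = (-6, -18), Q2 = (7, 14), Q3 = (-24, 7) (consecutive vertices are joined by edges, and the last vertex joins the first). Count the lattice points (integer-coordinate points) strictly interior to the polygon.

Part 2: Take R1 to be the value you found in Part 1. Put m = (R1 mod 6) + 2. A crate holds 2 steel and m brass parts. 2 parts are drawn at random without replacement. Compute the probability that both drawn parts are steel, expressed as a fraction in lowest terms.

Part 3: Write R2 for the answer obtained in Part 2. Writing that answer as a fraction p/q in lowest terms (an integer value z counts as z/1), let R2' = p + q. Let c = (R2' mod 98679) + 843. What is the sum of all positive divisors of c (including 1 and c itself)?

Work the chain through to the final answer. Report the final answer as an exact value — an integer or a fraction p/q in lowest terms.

1674

Part 1: cross terms: (-6*14 - 7*-18)=42, (7*7 - -24*14)=385, (-24*-18 - -6*7)=474; twice the area = |901| = 901; area = 901/2; boundary points = 1 + 1 + 1 = 3; strictly interior points = area - boundary/2 + 1 = 450; answer 450
Part 2: R1 = 450; m = 2; total draws C(4,2) = 6; favorable C(2,2) = 1; P = 1/6; answer 1/6
Part 3: R2 = 1/6; threaded value p + q = 7; c = 850; 850 = 2 * 5^2 * 17; sigma = (1 + 2) * (1 + 5 + 25) * (1 + 17) = 3 * 31 * 18 = 1674; answer 1674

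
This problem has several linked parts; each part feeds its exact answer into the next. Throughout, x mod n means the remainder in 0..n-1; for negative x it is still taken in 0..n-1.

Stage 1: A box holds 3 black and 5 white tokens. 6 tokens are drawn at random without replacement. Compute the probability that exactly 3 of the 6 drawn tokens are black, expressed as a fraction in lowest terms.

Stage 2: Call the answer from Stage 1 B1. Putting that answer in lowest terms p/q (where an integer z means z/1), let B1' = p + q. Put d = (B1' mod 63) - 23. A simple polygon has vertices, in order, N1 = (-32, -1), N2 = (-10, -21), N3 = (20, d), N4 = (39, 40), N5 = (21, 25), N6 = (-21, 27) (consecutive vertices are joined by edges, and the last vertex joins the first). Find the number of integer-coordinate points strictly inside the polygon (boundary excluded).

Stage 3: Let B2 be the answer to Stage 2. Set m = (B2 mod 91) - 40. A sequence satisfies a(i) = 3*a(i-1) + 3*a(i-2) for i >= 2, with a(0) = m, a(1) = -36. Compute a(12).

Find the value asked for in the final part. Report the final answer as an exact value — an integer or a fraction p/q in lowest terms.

Stage 1: total draws C(8,6) = 28; favorable C(3,3)*C(5,3) = 10; P = 5/14; answer 5/14
Stage 2: B1 = 5/14; threaded value p + q = 19; d = -4; cross terms: (-32*-21 - -10*-1)=662, (-10*-4 - 20*-21)=460, (20*40 - 39*-4)=956, (39*25 - 21*40)=135, (21*27 - -21*25)=1092, (-21*-1 - -32*27)=885; twice the area = |4190| = 4190; area = 2095; boundary points = 2 + 1 + 1 + 3 + 2 + 1 = 10; strictly interior points = area - boundary/2 + 1 = 2091; answer 2091
Stage 3: B2 = 2091; m = 49; a(2) = 3*(-36) + 3*(49) = 39; iterating: a(2)=39, a(3)=9, a(4)=144, a(5)=459, a(6)=1809, a(7)=6804, a(8)=25839, a(9)=97929, a(10)=371304, a(11)=1407699, a(12)=5337009; answer 5337009

5337009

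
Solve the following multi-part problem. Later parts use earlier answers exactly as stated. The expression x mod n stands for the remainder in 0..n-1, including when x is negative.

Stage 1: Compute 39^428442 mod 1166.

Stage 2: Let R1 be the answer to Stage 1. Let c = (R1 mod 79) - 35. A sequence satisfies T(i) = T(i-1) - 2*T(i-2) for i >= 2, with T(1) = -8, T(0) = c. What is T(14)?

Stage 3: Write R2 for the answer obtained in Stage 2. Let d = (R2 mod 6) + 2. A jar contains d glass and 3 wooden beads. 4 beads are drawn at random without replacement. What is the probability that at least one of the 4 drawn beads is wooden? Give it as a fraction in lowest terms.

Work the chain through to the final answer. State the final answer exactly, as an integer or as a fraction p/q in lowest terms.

37/42

Stage 1: squarings mod 1166: 39^1=39, 39^2=355, 39^4=97, 39^8=81, 39^16=731, 39^32=333, 39^64=119, 39^128=169, 39^256=577, 39^512=619, 39^1024=713, 39^2048=1159, 39^4096=49, 39^8192=69, 39^16384=97, 39^32768=81, 39^65536=731, 39^131072=333, 39^262144=119; 39^428442 = 39^2 * 39^8 * 39^16 * 39^128 * 39^256 * 39^2048 * 39^32768 * 39^131072 * 39^262144 = 905 (mod 1166); answer 905
Stage 2: R1 = 905; c = 1; T(2) = 1*(-8) - 2*(1) = -10; iterating: T(2)=-10, T(3)=6, T(4)=26, T(5)=14, T(6)=-38, T(7)=-66, T(8)=10, T(9)=142, T(10)=122, T(11)=-162, T(12)=-406, T(13)=-82, T(14)=730; answer 730
Stage 3: R2 = 730; d = 6; total draws C(9,4) = 126; complement C(6,4) = 15; favorable 126 - 15 = 111; P = 37/42; answer 37/42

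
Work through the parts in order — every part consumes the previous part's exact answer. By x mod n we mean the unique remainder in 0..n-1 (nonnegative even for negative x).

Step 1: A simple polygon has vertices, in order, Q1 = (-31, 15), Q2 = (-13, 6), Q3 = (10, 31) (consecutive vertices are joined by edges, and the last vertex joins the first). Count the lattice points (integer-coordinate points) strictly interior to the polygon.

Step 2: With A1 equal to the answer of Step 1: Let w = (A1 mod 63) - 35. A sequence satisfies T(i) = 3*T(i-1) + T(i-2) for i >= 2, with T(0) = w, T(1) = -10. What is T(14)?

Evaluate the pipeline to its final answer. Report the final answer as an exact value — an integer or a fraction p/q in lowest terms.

-91098776

Step 1: cross terms: (-31*6 - -13*15)=9, (-13*31 - 10*6)=-463, (10*15 - -31*31)=1111; twice the area = |657| = 657; area = 657/2; boundary points = 9 + 1 + 1 = 11; strictly interior points = area - boundary/2 + 1 = 324; answer 324
Step 2: A1 = 324; w = -26; T(2) = 3*(-10) + 1*(-26) = -56; iterating: T(2)=-56, T(3)=-178, T(4)=-590, T(5)=-1948, T(6)=-6434, T(7)=-21250, T(8)=-70184, T(9)=-231802, T(10)=-765590, T(11)=-2528572, T(12)=-8351306, T(13)=-27582490, T(14)=-91098776; answer -91098776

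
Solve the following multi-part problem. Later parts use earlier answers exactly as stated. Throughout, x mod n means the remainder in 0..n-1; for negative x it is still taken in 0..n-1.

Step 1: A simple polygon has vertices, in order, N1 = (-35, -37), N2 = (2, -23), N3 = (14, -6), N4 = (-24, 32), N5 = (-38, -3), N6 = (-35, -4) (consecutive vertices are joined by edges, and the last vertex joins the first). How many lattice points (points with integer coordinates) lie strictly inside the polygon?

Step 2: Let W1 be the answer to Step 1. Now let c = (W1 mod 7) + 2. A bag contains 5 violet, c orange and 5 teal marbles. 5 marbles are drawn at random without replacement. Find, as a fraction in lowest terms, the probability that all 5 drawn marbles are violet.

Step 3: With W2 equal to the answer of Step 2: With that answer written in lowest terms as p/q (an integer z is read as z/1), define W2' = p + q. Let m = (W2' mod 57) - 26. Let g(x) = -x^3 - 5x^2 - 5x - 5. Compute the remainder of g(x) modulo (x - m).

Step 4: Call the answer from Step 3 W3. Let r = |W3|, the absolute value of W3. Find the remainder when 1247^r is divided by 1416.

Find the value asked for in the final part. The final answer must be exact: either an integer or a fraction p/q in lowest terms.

49

Step 1: cross terms: (-35*-23 - 2*-37)=879, (2*-6 - 14*-23)=310, (14*32 - -24*-6)=304, (-24*-3 - -38*32)=1288, (-38*-4 - -35*-3)=47, (-35*-37 - -35*-4)=1155; twice the area = |3983| = 3983; area = 3983/2; boundary points = 1 + 1 + 38 + 7 + 1 + 33 = 81; strictly interior points = area - boundary/2 + 1 = 1952; answer 1952
Step 2: W1 = 1952; c = 8; total draws C(18,5) = 8568; favorable C(5,5) = 1; P = 1/8568; answer 1/8568
Step 3: W2 = 1/8568; threaded value p + q = 8569; m = -7; remainder = value at the root: -1*(-7)^3 - 5*(-7)^2 - 5*(-7)^1 - 5 = (343) + (-245) + (35) + (-5) = 128; answer 128
Step 4: W3 = 128; r = 128; squarings mod 1416: 1247^1=1247, 1247^2=241, 1247^4=25, 1247^8=625, 1247^16=1225, 1247^32=1081, 1247^64=361, 1247^128=49; 1247^128 = 1247^128 = 49 (mod 1416); answer 49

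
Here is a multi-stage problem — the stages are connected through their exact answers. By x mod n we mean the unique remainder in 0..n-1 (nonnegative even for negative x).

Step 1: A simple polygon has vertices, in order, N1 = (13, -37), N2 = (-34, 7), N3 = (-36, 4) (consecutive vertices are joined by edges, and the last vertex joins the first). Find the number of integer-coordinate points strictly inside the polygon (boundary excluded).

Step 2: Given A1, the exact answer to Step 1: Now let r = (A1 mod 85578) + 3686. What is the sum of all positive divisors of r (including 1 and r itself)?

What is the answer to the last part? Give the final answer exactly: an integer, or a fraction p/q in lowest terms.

9300

Step 1: cross terms: (13*7 - -34*-37)=-1167, (-34*4 - -36*7)=116, (-36*-37 - 13*4)=1280; twice the area = |229| = 229; area = 229/2; boundary points = 1 + 1 + 1 = 3; strictly interior points = area - boundary/2 + 1 = 114; answer 114
Step 2: A1 = 114; r = 3800; 3800 = 2^3 * 5^2 * 19; sigma = (1 + 2 + 4 + 8) * (1 + 5 + 25) * (1 + 19) = 15 * 31 * 20 = 9300; answer 9300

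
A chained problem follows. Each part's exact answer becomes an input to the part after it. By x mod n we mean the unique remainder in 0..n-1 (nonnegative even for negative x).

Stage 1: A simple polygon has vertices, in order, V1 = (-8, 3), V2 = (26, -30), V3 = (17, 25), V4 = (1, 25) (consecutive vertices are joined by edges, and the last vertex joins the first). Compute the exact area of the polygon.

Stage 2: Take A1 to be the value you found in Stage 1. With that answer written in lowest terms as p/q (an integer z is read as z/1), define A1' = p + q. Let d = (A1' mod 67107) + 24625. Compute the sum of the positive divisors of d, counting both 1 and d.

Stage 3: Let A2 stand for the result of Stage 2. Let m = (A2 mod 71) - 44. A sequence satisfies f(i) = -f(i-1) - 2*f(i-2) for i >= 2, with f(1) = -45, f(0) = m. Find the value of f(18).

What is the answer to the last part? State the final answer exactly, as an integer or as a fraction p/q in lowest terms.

Stage 1: cross terms: (-8*-30 - 26*3)=162, (26*25 - 17*-30)=1160, (17*25 - 1*25)=400, (1*3 - -8*25)=203; twice the area = |1925| = 1925; area = 1925/2; answer 1925/2
Stage 2: A1 = 1925/2; threaded value p + q = 1927; d = 26552; 26552 = 2^3 * 3319; sigma = (1 + 2 + 4 + 8) * (1 + 3319) = 15 * 3320 = 49800; answer 49800
Stage 3: A2 = 49800; m = -15; f(2) = -1*(-45) - 2*(-15) = 75; iterating: f(2)=75, f(3)=15, f(4)=-165, f(5)=135, f(6)=195, f(7)=-465, f(8)=75, f(9)=855, f(10)=-1005, f(11)=-705, f(12)=2715, f(13)=-1305, f(14)=-4125, f(15)=6735, f(16)=1515, f(17)=-14985, f(18)=11955; answer 11955

11955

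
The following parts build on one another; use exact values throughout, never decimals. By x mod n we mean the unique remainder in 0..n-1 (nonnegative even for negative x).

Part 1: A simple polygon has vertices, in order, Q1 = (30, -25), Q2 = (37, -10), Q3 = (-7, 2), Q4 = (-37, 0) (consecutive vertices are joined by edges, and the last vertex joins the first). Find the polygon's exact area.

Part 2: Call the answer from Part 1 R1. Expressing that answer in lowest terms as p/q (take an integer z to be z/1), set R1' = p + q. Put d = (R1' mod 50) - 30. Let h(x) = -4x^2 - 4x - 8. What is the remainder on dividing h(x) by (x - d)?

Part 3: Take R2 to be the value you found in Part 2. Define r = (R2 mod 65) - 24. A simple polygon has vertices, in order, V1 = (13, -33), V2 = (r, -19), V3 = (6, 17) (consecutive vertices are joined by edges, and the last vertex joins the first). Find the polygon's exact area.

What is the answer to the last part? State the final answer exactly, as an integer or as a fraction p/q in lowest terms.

Part 1: cross terms: (30*-10 - 37*-25)=625, (37*2 - -7*-10)=4, (-7*0 - -37*2)=74, (-37*-25 - 30*0)=925; twice the area = |1628| = 1628; area = 814; answer 814
Part 2: R1 = 814; threaded value p + q = 815; d = -15; remainder = value at the root: -4*(-15)^2 - 4*(-15)^1 - 8 = (-900) + (60) + (-8) = -848; answer -848
Part 3: R2 = -848; r = 38; cross terms: (13*-19 - 38*-33)=1007, (38*17 - 6*-19)=760, (6*-33 - 13*17)=-419; twice the area = |1348| = 1348; area = 674; answer 674

674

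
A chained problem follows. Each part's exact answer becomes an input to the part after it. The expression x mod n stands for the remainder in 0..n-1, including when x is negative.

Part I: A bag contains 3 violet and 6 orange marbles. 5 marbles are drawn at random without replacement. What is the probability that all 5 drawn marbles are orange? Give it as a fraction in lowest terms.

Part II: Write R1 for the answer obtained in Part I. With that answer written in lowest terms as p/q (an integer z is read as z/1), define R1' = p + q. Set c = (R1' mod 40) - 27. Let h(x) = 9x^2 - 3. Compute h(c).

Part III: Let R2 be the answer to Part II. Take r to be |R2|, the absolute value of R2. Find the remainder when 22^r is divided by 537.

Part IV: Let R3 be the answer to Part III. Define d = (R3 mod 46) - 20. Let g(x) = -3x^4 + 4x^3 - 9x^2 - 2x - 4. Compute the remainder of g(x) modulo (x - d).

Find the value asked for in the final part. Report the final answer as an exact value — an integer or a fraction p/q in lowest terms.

Part I: total draws C(9,5) = 126; favorable C(6,5) = 6; P = 1/21; answer 1/21
Part II: R1 = 1/21; threaded value p + q = 22; c = -5; 9*(-5)^2 - 3 = (225) + (-3) = 222; answer 222
Part III: R2 = 222; r = 222; squarings mod 537: 22^1=22, 22^2=484, 22^4=124, 22^8=340, 22^16=145, 22^32=82, 22^64=280, 22^128=535; 22^222 = 22^2 * 22^4 * 22^8 * 22^16 * 22^64 * 22^128 = 451 (mod 537); answer 451
Part IV: R3 = 451; d = 17; remainder = value at the root: -3*(17)^4 + 4*(17)^3 - 9*(17)^2 - 2*(17)^1 - 4 = (-250563) + (19652) + (-2601) + (-34) + (-4) = -233550; answer -233550

-233550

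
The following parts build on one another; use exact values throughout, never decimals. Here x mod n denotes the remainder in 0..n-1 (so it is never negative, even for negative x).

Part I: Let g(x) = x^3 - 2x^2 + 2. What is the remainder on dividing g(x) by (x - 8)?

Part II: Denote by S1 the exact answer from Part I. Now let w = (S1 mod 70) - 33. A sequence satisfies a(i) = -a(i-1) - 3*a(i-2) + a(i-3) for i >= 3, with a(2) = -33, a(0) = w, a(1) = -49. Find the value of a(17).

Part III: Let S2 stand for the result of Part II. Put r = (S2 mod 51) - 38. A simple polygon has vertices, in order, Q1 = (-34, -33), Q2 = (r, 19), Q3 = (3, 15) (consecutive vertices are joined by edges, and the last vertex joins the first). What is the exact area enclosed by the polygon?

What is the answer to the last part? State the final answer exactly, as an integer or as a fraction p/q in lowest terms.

Part I: remainder = value at the root: 1*(8)^3 - 2*(8)^2 + 2 = (512) + (-128) + (2) = 386; answer 386
Part II: S1 = 386; w = 3; a(3) = -1*(-33) - 3*(-49) + 1*(3) = 183; iterating: a(3)=183, a(4)=-133, a(5)=-449, a(6)=1031, a(7)=183, a(8)=-3725, a(9)=4207, a(10)=7151, a(11)=-23497, a(12)=6251, a(13)=71391, a(14)=-113641, a(15)=-94281, a(16)=506595, a(17)=-337393; answer -337393
Part III: S2 = -337393; r = -15; cross terms: (-34*19 - -15*-33)=-1141, (-15*15 - 3*19)=-282, (3*-33 - -34*15)=411; twice the area = |-1012| = 1012; area = 506; answer 506

506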